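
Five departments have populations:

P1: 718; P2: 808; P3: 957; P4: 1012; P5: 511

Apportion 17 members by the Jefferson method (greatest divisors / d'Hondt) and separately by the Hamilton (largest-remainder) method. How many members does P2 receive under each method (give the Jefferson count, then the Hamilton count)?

3 and 4

Jefferson: P1 3, P2 3, P3 4, P4 5, P5 2.
Hamilton: P1 3, P2 4, P3 4, P4 4, P5 2.
P2 gets 3 under Jefferson and 4 under Hamilton.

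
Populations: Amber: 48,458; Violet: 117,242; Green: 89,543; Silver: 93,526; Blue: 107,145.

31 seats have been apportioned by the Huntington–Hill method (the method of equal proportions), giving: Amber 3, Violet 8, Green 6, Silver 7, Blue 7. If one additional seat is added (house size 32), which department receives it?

Priority for the next seat is population ÷ (√(s·(s+1))).
Priorities: Amber 13988.620, Violet 13817.102, Green 13816.785, Silver 12497.937, Blue 14317.853.
Highest priority: Blue.

Blue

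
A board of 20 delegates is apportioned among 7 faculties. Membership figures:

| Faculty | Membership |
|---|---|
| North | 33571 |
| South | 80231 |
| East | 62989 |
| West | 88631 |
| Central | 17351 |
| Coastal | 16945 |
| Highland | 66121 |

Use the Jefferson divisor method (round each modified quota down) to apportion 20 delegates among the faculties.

Standard divisor 365839/20 ≈ 18291.95; standard quotas: North 1.835, South 4.386, East 3.444, West 4.845, Central 0.949, Coastal 0.926, Highland 3.615.
Rounding down gives 1, 4, 3, 4, 0, 0, 3 = 15 seats, so the divisor must be adjusted.
With modified divisor 16300: modified quotas North 2.060, South 4.922, East 3.864, West 5.437, Central 1.064, Coastal 1.040, Highland 4.057.
Rounding down: North 2, South 4, East 3, West 5, Central 1, Coastal 1, Highland 4 (total 20).

North: 2, South: 4, East: 3, West: 5, Central: 1, Coastal: 1, Highland: 4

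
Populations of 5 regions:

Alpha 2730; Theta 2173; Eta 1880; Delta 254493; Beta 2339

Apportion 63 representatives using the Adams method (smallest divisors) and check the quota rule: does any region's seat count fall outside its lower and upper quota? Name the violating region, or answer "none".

Standard quotas: Alpha 0.652, Theta 0.519, Eta 0.449, Delta 60.820, Beta 0.559.
Adams allocation: Alpha 1, Theta 1, Eta 1, Delta 59, Beta 1.
Delta has quota 60.820 (lower 60, upper 61) but receives 59 — outside the quota interval.

Delta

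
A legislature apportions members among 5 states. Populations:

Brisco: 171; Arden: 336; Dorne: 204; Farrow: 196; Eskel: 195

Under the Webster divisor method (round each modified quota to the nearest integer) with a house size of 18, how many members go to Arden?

6

Standard divisor 1102/18 ≈ 61.222; standard quotas: Brisco 2.793, Arden 5.488, Dorne 3.332, Farrow 3.201, Eskel 3.185.
Rounding to the nearest integer gives 3, 5, 3, 3, 3 = 17 seats, so the divisor must be adjusted.
With modified divisor 60: modified quotas Brisco 2.850, Arden 5.600, Dorne 3.400, Farrow 3.267, Eskel 3.250.
Rounding to the nearest integer: Brisco 3, Arden 6, Dorne 3, Farrow 3, Eskel 3 (total 18).
Arden receives 6.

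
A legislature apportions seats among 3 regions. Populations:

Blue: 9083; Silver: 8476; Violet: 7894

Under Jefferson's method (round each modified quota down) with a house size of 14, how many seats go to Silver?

5

Standard divisor 25453/14 ≈ 1818.071; standard quotas: Blue 4.996, Silver 4.662, Violet 4.342.
Rounding down gives 4, 4, 4 = 12 seats, so the divisor must be adjusted.
With modified divisor 1600: modified quotas Blue 5.677, Silver 5.298, Violet 4.934.
Rounding down: Blue 5, Silver 5, Violet 4 (total 14).
Silver receives 5.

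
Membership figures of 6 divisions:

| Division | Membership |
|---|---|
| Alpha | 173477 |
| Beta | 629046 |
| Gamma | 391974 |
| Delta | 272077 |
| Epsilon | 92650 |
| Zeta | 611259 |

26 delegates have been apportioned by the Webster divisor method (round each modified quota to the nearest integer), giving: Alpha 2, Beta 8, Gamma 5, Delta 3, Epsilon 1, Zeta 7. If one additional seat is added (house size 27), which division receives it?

Priority for the next seat is population ÷ (current seats + 0.5).
Priorities: Alpha 69390.800, Beta 74005.412, Gamma 71268.000, Delta 77736.286, Epsilon 61766.667, Zeta 81501.200.
Highest priority: Zeta.

Zeta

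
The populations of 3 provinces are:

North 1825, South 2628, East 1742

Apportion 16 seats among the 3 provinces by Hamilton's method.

Total 6195; standard divisor 6195/16 ≈ 387.188.
Standard quotas: North 4.713, South 6.787, East 4.499.
Lower quotas: North 4, South 6, East 4 (sum 14, leaving 2 seats).
Remainders in descending order: South 0.787, North 0.713, East 0.499.
The surplus seats go to South, North.

North=5, South=7, East=4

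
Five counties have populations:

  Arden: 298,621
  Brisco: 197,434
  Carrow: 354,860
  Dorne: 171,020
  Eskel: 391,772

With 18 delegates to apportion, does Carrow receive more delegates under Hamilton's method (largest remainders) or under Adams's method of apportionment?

Hamilton

Hamilton: Arden 4, Brisco 2, Carrow 5, Dorne 2, Eskel 5.
Adams: Arden 4, Brisco 3, Carrow 4, Dorne 2, Eskel 5.
Carrow gets 5 under Hamilton and 4 under Adams.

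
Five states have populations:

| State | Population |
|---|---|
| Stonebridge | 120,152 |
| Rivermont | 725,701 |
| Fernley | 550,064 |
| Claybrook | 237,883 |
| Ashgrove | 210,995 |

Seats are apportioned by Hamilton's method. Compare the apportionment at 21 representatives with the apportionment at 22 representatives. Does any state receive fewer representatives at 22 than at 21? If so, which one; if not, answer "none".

At 21 seats: Stonebridge 1, Rivermont 8, Fernley 6, Claybrook 3, Ashgrove 3.
At 22 seats: Stonebridge 1, Rivermont 9, Fernley 7, Claybrook 3, Ashgrove 2.
Ashgrove drops from 3 to 2.

Ashgrove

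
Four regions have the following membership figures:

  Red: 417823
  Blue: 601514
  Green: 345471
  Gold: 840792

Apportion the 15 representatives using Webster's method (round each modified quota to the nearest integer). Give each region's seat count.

Red: 3, Blue: 4, Green: 2, Gold: 6

Standard divisor 2205600/15 ≈ 147040; standard quotas: Red 2.842, Blue 4.091, Green 2.350, Gold 5.718.
Rounding to the nearest integer gives Red 3, Blue 4, Green 2, Gold 6 — total 15, matching the house size, so no adjustment is needed.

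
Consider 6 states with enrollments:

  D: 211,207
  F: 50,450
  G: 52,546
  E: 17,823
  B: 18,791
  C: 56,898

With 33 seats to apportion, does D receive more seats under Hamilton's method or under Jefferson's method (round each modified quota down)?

Hamilton: D 17, F 4, G 4, E 1, B 2, C 5.
Jefferson: D 18, F 4, G 4, E 1, B 1, C 5.
D gets 17 under Hamilton and 18 under Jefferson.

Jefferson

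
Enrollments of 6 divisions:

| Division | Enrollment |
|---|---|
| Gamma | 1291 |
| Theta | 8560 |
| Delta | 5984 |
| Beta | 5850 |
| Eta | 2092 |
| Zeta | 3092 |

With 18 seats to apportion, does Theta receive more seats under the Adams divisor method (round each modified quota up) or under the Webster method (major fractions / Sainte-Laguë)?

Webster

Adams: Gamma 1, Theta 5, Delta 4, Beta 4, Eta 2, Zeta 2.
Webster: Gamma 1, Theta 6, Delta 4, Beta 4, Eta 1, Zeta 2.
Theta gets 5 under Adams and 6 under Webster.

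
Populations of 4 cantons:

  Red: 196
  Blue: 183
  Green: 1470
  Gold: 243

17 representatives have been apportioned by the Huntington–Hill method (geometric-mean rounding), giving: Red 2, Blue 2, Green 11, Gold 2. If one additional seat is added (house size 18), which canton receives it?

Priority for the next seat is population ÷ (√(s·(s+1))).
Priorities: Red 80.017, Blue 74.709, Green 127.947, Gold 99.204.
Highest priority: Green.

Green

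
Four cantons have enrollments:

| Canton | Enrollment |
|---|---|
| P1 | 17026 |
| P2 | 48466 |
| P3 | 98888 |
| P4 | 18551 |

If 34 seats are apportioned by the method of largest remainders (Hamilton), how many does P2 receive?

Standard divisor: 182931 ÷ 34 ≈ 5380.324.
Standard quotas: P1 3.1645, P2 9.0080, P3 18.3796, P4 3.4479.
Lower quotas: P1 3, P2 9, P3 18, P4 3 (sum 33, leaving 1 seat).
Remainders in descending order: P4 0.4479, P3 0.3796, P1 0.1645, P2 0.0080.
Largest remainder: P4 receives the extra seat.
P2 receives 9.

9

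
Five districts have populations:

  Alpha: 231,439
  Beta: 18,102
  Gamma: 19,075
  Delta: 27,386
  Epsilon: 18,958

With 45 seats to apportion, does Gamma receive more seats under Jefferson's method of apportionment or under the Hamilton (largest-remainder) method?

Hamilton

Jefferson: Alpha 35, Beta 2, Gamma 2, Delta 4, Epsilon 2.
Hamilton: Alpha 33, Beta 2, Gamma 3, Delta 4, Epsilon 3.
Gamma gets 2 under Jefferson and 3 under Hamilton.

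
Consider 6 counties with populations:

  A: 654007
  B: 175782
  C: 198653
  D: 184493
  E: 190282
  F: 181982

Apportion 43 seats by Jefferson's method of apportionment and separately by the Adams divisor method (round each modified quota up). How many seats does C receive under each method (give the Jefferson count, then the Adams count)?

5 and 6

Jefferson: A 18, B 5, C 5, D 5, E 5, F 5.
Adams: A 17, B 5, C 6, D 5, E 5, F 5.
C gets 5 under Jefferson and 6 under Adams.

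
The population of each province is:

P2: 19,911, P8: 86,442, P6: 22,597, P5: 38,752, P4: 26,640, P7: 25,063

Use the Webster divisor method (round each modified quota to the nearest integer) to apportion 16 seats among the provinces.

Standard divisor 219405/16 ≈ 13712.812; standard quotas: P2 1.452, P8 6.304, P6 1.648, P5 2.826, P4 1.943, P7 1.828.
Rounding to the nearest integer gives P2 1, P8 6, P6 2, P5 3, P4 2, P7 2 — total 16, matching the house size, so no adjustment is needed.

P2 1, P8 6, P6 2, P5 3, P4 2, P7 2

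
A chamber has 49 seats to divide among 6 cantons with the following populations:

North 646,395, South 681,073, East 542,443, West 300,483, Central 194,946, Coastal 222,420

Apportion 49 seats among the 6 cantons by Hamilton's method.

North=12; South=13; East=10; West=6; Central=4; Coastal=4

The standard divisor is 2587760/49 ≈ 52811.429.
Standard quotas: North 12.2397, South 12.8963, East 10.2713, West 5.6897, Central 3.6914, Coastal 4.2116.
Lower quotas: North 12, South 12, East 10, West 5, Central 3, Coastal 4 (sum 46, leaving 3 seats).
Remainders in descending order: South 0.8963, Central 0.6914, West 0.6897, East 0.2713, North 0.2397, Coastal 0.2116.
Largest remainders: South, Central, West receive the extra seats.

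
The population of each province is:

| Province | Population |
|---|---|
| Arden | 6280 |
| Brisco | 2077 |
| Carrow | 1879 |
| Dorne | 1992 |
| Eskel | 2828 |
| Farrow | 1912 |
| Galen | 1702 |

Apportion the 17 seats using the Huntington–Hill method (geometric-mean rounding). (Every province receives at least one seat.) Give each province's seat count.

Arden: 5; Brisco: 2; Carrow: 2; Dorne: 2; Eskel: 2; Farrow: 2; Galen: 2

With divisor 1179: modified quotas Arden 5.327, Brisco 1.762, Carrow 1.594, Dorne 1.690, Eskel 2.399, Farrow 1.622, Galen 1.444.
Geometric-mean thresholds: Arden √(5·6)=5.477, Brisco √(1·2)=1.414, Carrow √(1·2)=1.414, Dorne √(1·2)=1.414, Eskel √(2·3)=2.449, Farrow √(1·2)=1.414, Galen √(1·2)=1.414.
Each quota rounded against its threshold gives Arden 5, Brisco 2, Carrow 2, Dorne 2, Eskel 2, Farrow 2, Galen 2 (total 17).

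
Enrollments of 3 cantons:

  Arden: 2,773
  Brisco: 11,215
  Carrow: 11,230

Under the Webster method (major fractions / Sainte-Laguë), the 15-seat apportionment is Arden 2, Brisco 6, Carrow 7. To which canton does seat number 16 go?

Brisco

Priority for the next seat is population ÷ (current seats + 0.5).
Priorities: Arden 1109.200, Brisco 1725.385, Carrow 1497.333.
Highest priority: Brisco.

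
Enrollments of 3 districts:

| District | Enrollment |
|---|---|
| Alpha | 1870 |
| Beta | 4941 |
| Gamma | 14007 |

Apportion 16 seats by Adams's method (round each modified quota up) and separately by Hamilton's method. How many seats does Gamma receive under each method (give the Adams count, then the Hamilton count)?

Adams: Alpha 2, Beta 4, Gamma 10.
Hamilton: Alpha 1, Beta 4, Gamma 11.
Gamma gets 10 under Adams and 11 under Hamilton.

10 and 11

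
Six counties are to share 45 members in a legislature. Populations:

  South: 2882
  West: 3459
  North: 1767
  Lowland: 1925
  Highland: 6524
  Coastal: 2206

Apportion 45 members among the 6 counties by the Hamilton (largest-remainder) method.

South 7; West 8; North 4; Lowland 5; Highland 16; Coastal 5

Standard divisor: 18763 ÷ 45 ≈ 416.956.
Standard quotas: South 6.9120, West 8.2958, North 4.2379, Lowland 4.6168, Highland 15.6468, Coastal 5.2907.
Lower quotas: South 6, West 8, North 4, Lowland 4, Highland 15, Coastal 5 (sum 42, leaving 3 seats).
Remainders in descending order: South 0.9120, Highland 0.6468, Lowland 0.6168, West 0.2958, Coastal 0.2907, North 0.2379.
The surplus seats go to South, Highland, Lowland.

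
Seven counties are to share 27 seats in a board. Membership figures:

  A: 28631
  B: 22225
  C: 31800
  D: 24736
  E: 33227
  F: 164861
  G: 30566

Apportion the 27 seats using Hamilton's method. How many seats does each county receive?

A: 2; B: 2; C: 3; D: 2; E: 3; F: 13; G: 2

Total 336046; standard divisor 336046/27 ≈ 12446.148.
Standard quotas: A 2.3004, B 1.7857, C 2.5550, D 1.9874, E 2.6697, F 13.2459, G 2.4559.
Lower quotas: A 2, B 1, C 2, D 1, E 2, F 13, G 2 (sum 23, leaving 4 seats).
Remainders in descending order: D 0.9874, B 0.7857, E 0.6697, C 0.5550, G 0.4559, A 0.3004, F 0.2459.
The surplus seats go to D, B, E, C.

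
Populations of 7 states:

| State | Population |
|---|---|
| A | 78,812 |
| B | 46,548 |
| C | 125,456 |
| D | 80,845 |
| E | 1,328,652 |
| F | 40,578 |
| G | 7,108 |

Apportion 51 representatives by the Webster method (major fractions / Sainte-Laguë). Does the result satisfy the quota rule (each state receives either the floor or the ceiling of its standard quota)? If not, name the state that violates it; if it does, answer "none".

E

Standard quotas: A 2.353, B 1.390, C 3.746, D 2.414, E 39.673, F 1.212, G 0.212.
Webster allocation: A 2, B 1, C 4, D 2, E 41, F 1, G 0.
E has quota 39.673 (lower 39, upper 40) but receives 41 — outside the quota interval.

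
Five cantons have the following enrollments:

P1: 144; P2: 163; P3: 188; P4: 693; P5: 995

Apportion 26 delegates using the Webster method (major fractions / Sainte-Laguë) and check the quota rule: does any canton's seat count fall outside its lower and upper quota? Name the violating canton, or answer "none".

Standard quotas: P1 1.715, P2 1.941, P3 2.239, P4 8.254, P5 11.851.
Webster allocation: P1 2, P2 2, P3 2, P4 8, P5 12.
Every allocation lies between the lower and upper quota.

none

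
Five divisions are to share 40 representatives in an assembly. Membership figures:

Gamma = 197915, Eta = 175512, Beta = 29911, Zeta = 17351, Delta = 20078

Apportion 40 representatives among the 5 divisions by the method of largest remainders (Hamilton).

Gamma 18, Eta 16, Beta 3, Zeta 1, Delta 2

Standard divisor: 440767 ÷ 40 ≈ 11019.175.
Standard quotas: Gamma 17.9610, Eta 15.9279, Beta 2.7145, Zeta 1.5746, Delta 1.8221.
Lower quotas: Gamma 17, Eta 15, Beta 2, Zeta 1, Delta 1 (sum 36, leaving 4 seats).
Remainders in descending order: Gamma 0.9610, Eta 0.9279, Delta 0.8221, Beta 0.7145, Zeta 0.5746.
Largest remainders: Gamma, Eta, Delta, Beta receive the extra seats.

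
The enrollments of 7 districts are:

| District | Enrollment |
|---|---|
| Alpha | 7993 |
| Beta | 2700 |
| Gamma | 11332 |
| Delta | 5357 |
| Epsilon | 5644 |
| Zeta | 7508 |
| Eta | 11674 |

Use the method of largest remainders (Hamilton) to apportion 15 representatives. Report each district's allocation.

Alpha 2; Beta 1; Gamma 3; Delta 2; Epsilon 2; Zeta 2; Eta 3

Total 52208; standard divisor 52208/15 ≈ 3480.533.
Standard quotas: Alpha 2.2965, Beta 0.7757, Gamma 3.2558, Delta 1.5391, Epsilon 1.6216, Zeta 2.1571, Eta 3.3541.
Lower quotas: Alpha 2, Beta 0, Gamma 3, Delta 1, Epsilon 1, Zeta 2, Eta 3 (sum 12, leaving 3 seats).
Remainders in descending order: Beta 0.7757, Epsilon 0.6216, Delta 0.5391, Eta 0.3541, Alpha 0.2965, Gamma 0.2558, Zeta 0.1571.
Largest remainders: Beta, Epsilon, Delta receive the extra seats.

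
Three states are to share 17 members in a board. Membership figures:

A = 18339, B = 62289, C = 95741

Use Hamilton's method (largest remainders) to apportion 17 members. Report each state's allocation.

Total 176369; standard divisor 176369/17 ≈ 10374.647.
Standard quotas: A 1.7677, B 6.0040, C 9.2284.
Lower quotas: A 1, B 6, C 9 (sum 16, leaving 1 seat).
Remainders in descending order: A 0.7677, C 0.2284, B 0.0040.
The surplus seat goes to A.

A 2, B 6, C 9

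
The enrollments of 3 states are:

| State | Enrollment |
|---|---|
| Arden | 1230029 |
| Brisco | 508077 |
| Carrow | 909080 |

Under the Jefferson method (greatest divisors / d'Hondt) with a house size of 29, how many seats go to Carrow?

Standard divisor 2647186/29 ≈ 91282.276; standard quotas: Arden 13.475, Brisco 5.566, Carrow 9.959.
Rounding down gives 13, 5, 9 = 27 seats, so the divisor must be adjusted.
With modified divisor 86300: modified quotas Arden 14.253, Brisco 5.887, Carrow 10.534.
Rounding down: Arden 14, Brisco 5, Carrow 10 (total 29).
Carrow receives 10.

10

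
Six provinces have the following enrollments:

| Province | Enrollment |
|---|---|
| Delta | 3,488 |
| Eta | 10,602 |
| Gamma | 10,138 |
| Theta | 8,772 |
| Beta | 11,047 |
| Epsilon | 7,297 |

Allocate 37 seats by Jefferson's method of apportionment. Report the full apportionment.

Delta: 2, Eta: 8, Gamma: 8, Theta: 6, Beta: 8, Epsilon: 5

Standard divisor 51344/37 ≈ 1387.676; standard quotas: Delta 2.514, Eta 7.640, Gamma 7.306, Theta 6.321, Beta 7.961, Epsilon 5.258.
Rounding down gives 2, 7, 7, 6, 7, 5 = 34 seats, so the divisor must be adjusted.
With modified divisor 1260: modified quotas Delta 2.768, Eta 8.414, Gamma 8.046, Theta 6.962, Beta 8.767, Epsilon 5.791.
Rounding down: Delta 2, Eta 8, Gamma 8, Theta 6, Beta 8, Epsilon 5 (total 37).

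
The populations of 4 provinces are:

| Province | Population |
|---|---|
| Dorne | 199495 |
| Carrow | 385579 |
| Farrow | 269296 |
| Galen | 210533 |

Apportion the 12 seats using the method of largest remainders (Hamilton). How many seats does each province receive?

The standard divisor is 1064903/12 ≈ 88741.917.
Standard quotas: Dorne 2.2480, Carrow 4.3449, Farrow 3.0346, Galen 2.3724.
Lower quotas: Dorne 2, Carrow 4, Farrow 3, Galen 2 (sum 11, leaving 1 seat).
Remainders in descending order: Galen 0.3724, Carrow 0.3449, Dorne 0.2480, Farrow 0.0346.
The surplus seat goes to Galen.

Dorne=2; Carrow=4; Farrow=3; Galen=3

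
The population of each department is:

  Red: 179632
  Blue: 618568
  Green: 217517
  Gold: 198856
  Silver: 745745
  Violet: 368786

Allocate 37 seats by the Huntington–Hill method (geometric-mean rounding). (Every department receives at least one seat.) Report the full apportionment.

With divisor 63850: modified quotas Red 2.813, Blue 9.688, Green 3.407, Gold 3.114, Silver 11.680, Violet 5.776.
Geometric-mean thresholds: Red √(2·3)=2.449, Blue √(9·10)=9.487, Green √(3·4)=3.464, Gold √(3·4)=3.464, Silver √(11·12)=11.489, Violet √(5·6)=5.477.
Each quota rounded against its threshold gives Red 3, Blue 10, Green 3, Gold 3, Silver 12, Violet 6 (total 37).

Red 3, Blue 10, Green 3, Gold 3, Silver 12, Violet 6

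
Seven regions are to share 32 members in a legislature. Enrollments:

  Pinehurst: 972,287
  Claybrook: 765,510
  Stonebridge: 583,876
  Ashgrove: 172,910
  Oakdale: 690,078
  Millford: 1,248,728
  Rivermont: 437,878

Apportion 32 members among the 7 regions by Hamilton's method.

Total 4871267; standard divisor 4871267/32 ≈ 152227.094.
Standard quotas: Pinehurst 6.3871, Claybrook 5.0287, Stonebridge 3.8356, Ashgrove 1.1359, Oakdale 4.5332, Millford 8.2031, Rivermont 2.8765.
Lower quotas: Pinehurst 6, Claybrook 5, Stonebridge 3, Ashgrove 1, Oakdale 4, Millford 8, Rivermont 2 (sum 29, leaving 3 seats).
Remainders in descending order: Rivermont 0.8765, Stonebridge 0.8356, Oakdale 0.5332, Pinehurst 0.3871, Millford 0.2031, Ashgrove 0.1359, Claybrook 0.0287.
The surplus seats go to Rivermont, Stonebridge, Oakdale.

Pinehurst 6, Claybrook 5, Stonebridge 4, Ashgrove 1, Oakdale 5, Millford 8, Rivermont 3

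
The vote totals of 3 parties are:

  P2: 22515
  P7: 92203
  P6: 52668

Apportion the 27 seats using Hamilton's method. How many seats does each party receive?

P2=4, P7=15, P6=8

The standard divisor is 167386/27 ≈ 6199.481.
Standard quotas: P2 3.6318, P7 14.8727, P6 8.4955.
Lower quotas: P2 3, P7 14, P6 8 (sum 25, leaving 2 seats).
Remainders in descending order: P7 0.8727, P2 0.6318, P6 0.4955.
The surplus seats go to P7, P2.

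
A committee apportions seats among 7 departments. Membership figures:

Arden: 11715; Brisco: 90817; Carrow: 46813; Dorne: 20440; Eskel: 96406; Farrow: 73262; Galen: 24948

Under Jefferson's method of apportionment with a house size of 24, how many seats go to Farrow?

5

Standard divisor 364401/24 ≈ 15183.375; standard quotas: Arden 0.772, Brisco 5.981, Carrow 3.083, Dorne 1.346, Eskel 6.349, Farrow 4.825, Galen 1.643.
Rounding down gives 0, 5, 3, 1, 6, 4, 1 = 20 seats, so the divisor must be adjusted.
With modified divisor 12700: modified quotas Arden 0.922, Brisco 7.151, Carrow 3.686, Dorne 1.609, Eskel 7.591, Farrow 5.769, Galen 1.964.
Rounding down: Arden 0, Brisco 7, Carrow 3, Dorne 1, Eskel 7, Farrow 5, Galen 1 (total 24).
Farrow receives 5.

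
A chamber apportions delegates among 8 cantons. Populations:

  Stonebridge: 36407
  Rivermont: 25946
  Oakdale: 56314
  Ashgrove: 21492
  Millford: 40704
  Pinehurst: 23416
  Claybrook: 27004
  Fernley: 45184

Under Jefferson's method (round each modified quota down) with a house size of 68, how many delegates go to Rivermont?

Standard divisor 276467/68 ≈ 4065.691; standard quotas: Stonebridge 8.955, Rivermont 6.382, Oakdale 13.851, Ashgrove 5.286, Millford 10.012, Pinehurst 5.759, Claybrook 6.642, Fernley 11.113.
Rounding down gives 8, 6, 13, 5, 10, 5, 6, 11 = 64 seats, so the divisor must be adjusted.
With modified divisor 3800: modified quotas Stonebridge 9.581, Rivermont 6.828, Oakdale 14.819, Ashgrove 5.656, Millford 10.712, Pinehurst 6.162, Claybrook 7.106, Fernley 11.891.
Rounding down: Stonebridge 9, Rivermont 6, Oakdale 14, Ashgrove 5, Millford 10, Pinehurst 6, Claybrook 7, Fernley 11 (total 68).
Rivermont receives 6.

6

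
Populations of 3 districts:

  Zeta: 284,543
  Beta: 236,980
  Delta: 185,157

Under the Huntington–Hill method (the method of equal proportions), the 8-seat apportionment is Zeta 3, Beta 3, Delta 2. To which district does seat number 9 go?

Zeta

Priority for the next seat is population ÷ (√(s·(s+1))).
Priorities: Zeta 82140.489, Beta 68410.233, Delta 75590.029.
Highest priority: Zeta.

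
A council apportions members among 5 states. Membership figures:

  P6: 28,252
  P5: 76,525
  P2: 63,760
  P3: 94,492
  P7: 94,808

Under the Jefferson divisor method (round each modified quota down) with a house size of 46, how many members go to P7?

13

Standard divisor 357837/46 ≈ 7779.065; standard quotas: P6 3.632, P5 9.837, P2 8.196, P3 12.147, P7 12.188.
Rounding down gives 3, 9, 8, 12, 12 = 44 seats, so the divisor must be adjusted.
With modified divisor 7280: modified quotas P6 3.881, P5 10.512, P2 8.758, P3 12.980, P7 13.023.
Rounding down: P6 3, P5 10, P2 8, P3 12, P7 13 (total 46).
P7 receives 13.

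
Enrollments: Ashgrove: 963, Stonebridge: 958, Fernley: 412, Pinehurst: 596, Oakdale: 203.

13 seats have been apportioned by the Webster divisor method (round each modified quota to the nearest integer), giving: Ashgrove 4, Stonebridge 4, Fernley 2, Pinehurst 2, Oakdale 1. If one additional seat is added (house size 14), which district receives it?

Pinehurst

Priority for the next seat is population ÷ (current seats + 0.5).
Priorities: Ashgrove 214.000, Stonebridge 212.889, Fernley 164.800, Pinehurst 238.400, Oakdale 135.333.
Highest priority: Pinehurst.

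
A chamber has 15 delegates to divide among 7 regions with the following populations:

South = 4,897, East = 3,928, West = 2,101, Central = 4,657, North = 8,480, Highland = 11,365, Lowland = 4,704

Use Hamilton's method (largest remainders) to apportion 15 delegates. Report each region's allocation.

South 2, East 1, West 1, Central 2, North 3, Highland 4, Lowland 2

Standard divisor: 40132 ÷ 15 ≈ 2675.467.
Standard quotas: South 1.8303, East 1.4682, West 0.7853, Central 1.7406, North 3.1695, Highland 4.2479, Lowland 1.7582.
Lower quotas: South 1, East 1, West 0, Central 1, North 3, Highland 4, Lowland 1 (sum 11, leaving 4 seats).
Remainders in descending order: South 0.8303, West 0.7853, Lowland 0.7582, Central 0.7406, East 0.4682, Highland 0.2479, North 0.1695.
The surplus seats go to South, West, Lowland, Central.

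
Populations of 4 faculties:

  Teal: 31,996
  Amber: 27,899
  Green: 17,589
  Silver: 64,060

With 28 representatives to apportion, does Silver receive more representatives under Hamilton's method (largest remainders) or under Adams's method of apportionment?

Hamilton

Hamilton: Teal 6, Amber 6, Green 3, Silver 13.
Adams: Teal 6, Amber 6, Green 4, Silver 12.
Silver gets 13 under Hamilton and 12 under Adams.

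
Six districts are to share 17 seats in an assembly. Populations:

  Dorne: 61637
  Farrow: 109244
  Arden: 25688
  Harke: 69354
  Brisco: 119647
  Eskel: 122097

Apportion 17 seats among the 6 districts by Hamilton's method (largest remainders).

Dorne 2, Farrow 4, Arden 1, Harke 2, Brisco 4, Eskel 4

Total 507667; standard divisor 507667/17 ≈ 29862.765.
Standard quotas: Dorne 2.0640, Farrow 3.6582, Arden 0.8602, Harke 2.3224, Brisco 4.0066, Eskel 4.0886.
Lower quotas: Dorne 2, Farrow 3, Arden 0, Harke 2, Brisco 4, Eskel 4 (sum 15, leaving 2 seats).
Remainders in descending order: Arden 0.8602, Farrow 0.6582, Harke 0.3224, Eskel 0.0886, Dorne 0.0640, Brisco 0.0066.
The surplus seats go to Arden, Farrow.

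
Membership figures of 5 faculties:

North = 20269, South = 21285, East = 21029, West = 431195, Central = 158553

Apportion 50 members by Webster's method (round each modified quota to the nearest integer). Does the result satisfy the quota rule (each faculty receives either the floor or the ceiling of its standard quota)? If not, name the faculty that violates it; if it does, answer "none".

Standard quotas: North 1.554, South 1.631, East 1.612, West 33.050, Central 12.153.
Webster allocation: North 2, South 2, East 2, West 32, Central 12.
West has quota 33.050 (lower 33, upper 34) but receives 32 — outside the quota interval.

West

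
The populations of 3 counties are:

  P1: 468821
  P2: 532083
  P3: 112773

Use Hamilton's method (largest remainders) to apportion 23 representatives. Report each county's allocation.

The standard divisor is 1113677/23 ≈ 48420.739.
Standard quotas: P1 9.6822, P2 10.9887, P3 2.3290.
Lower quotas: P1 9, P2 10, P3 2 (sum 21, leaving 2 seats).
Remainders in descending order: P2 0.9887, P1 0.6822, P3 0.3290.
Largest remainders: P2, P1 receive the extra seats.

P1: 10, P2: 11, P3: 2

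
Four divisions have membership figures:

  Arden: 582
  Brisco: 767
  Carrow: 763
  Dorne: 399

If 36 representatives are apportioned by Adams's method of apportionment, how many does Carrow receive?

11

Standard divisor 2511/36 ≈ 69.75; standard quotas: Arden 8.344, Brisco 10.996, Carrow 10.939, Dorne 5.720.
Rounding up gives 9, 11, 11, 6 = 37 seats, so the divisor must be adjusted.
With modified divisor 75: modified quotas Arden 7.760, Brisco 10.227, Carrow 10.173, Dorne 5.320.
Rounding up: Arden 8, Brisco 11, Carrow 11, Dorne 6 (total 36).
Carrow receives 11.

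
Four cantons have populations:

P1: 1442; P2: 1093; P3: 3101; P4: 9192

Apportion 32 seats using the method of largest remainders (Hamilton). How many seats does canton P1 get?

The standard divisor is 14828/32 ≈ 463.375.
Standard quotas: P1 3.1120, P2 2.3588, P3 6.6922, P4 19.8371.
Lower quotas: P1 3, P2 2, P3 6, P4 19 (sum 30, leaving 2 seats).
Remainders in descending order: P4 0.8371, P3 0.6922, P2 0.3588, P1 0.1120.
Largest remainders: P4, P3 receive the extra seats.
P1 receives 3.

3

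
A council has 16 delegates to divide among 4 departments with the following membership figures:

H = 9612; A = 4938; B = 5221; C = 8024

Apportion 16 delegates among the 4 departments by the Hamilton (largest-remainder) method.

H 5, A 3, B 3, C 5

Standard divisor: 27795 ÷ 16 ≈ 1737.188.
Standard quotas: H 5.5331, A 2.8425, B 3.0054, C 4.6190.
Lower quotas: H 5, A 2, B 3, C 4 (sum 14, leaving 2 seats).
Remainders in descending order: A 0.8425, C 0.6190, H 0.5331, B 0.0054.
Largest remainders: A, C receive the extra seats.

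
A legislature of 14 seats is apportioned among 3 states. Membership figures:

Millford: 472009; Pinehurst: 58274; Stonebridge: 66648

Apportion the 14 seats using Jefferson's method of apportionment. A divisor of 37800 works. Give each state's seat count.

With modified divisor 37800: modified quotas Millford 12.487, Pinehurst 1.542, Stonebridge 1.763.
Rounding down: Millford 12, Pinehurst 1, Stonebridge 1 (total 14).

Millford: 12, Pinehurst: 1, Stonebridge: 1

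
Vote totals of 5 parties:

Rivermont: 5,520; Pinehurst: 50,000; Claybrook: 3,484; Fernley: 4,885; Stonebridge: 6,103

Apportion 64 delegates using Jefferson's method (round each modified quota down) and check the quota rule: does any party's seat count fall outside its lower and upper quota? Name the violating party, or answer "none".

Standard quotas: Rivermont 5.047, Pinehurst 45.720, Claybrook 3.186, Fernley 4.467, Stonebridge 5.581.
Jefferson allocation: Rivermont 5, Pinehurst 47, Claybrook 3, Fernley 4, Stonebridge 5.
Pinehurst has quota 45.720 (lower 45, upper 46) but receives 47 — outside the quota interval.

Pinehurst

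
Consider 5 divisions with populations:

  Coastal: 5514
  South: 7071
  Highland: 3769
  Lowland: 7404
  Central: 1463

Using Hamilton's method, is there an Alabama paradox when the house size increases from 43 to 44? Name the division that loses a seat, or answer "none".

Central

At 43 seats: Coastal 9, South 12, Highland 6, Lowland 13, Central 3.
At 44 seats: Coastal 10, South 12, Highland 7, Lowland 13, Central 2.
Central drops from 3 to 2.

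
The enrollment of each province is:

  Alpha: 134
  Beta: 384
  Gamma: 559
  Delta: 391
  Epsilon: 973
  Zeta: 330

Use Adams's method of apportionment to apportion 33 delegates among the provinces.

Alpha=2, Beta=5, Gamma=6, Delta=5, Epsilon=11, Zeta=4

Standard divisor 2771/33 ≈ 83.97; standard quotas: Alpha 1.596, Beta 4.573, Gamma 6.657, Delta 4.656, Epsilon 11.588, Zeta 3.930.
Rounding up gives 2, 5, 7, 5, 12, 4 = 35 seats, so the divisor must be adjusted.
With modified divisor 95: modified quotas Alpha 1.411, Beta 4.042, Gamma 5.884, Delta 4.116, Epsilon 10.242, Zeta 3.474.
Rounding up: Alpha 2, Beta 5, Gamma 6, Delta 5, Epsilon 11, Zeta 4 (total 33).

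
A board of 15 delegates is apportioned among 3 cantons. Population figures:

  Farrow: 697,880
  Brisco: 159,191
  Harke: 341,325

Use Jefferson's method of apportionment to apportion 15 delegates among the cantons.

Farrow: 9, Brisco: 2, Harke: 4

Standard divisor 1198396/15 ≈ 79893.067; standard quotas: Farrow 8.735, Brisco 1.993, Harke 4.272.
Rounding down gives 8, 1, 4 = 13 seats, so the divisor must be adjusted.
With modified divisor 73700: modified quotas Farrow 9.469, Brisco 2.160, Harke 4.631.
Rounding down: Farrow 9, Brisco 2, Harke 4 (total 15).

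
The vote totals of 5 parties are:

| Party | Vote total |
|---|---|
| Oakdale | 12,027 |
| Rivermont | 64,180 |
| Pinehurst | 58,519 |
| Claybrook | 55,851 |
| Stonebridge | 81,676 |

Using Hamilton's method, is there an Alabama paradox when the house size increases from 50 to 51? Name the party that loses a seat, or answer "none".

none

At 50 seats: Oakdale 2, Rivermont 12, Pinehurst 11, Claybrook 10, Stonebridge 15.
At 51 seats: Oakdale 2, Rivermont 12, Pinehurst 11, Claybrook 11, Stonebridge 15.
No party's allocation decreased.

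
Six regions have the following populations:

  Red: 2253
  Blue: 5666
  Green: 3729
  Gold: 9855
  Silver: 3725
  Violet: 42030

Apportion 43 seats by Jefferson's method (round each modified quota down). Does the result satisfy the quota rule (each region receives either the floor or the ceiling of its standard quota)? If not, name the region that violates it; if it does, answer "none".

Violet

Standard quotas: Red 1.440, Blue 3.622, Green 2.384, Gold 6.301, Silver 2.382, Violet 26.871.
Jefferson allocation: Red 1, Blue 3, Green 2, Gold 6, Silver 2, Violet 29.
Violet has quota 26.871 (lower 26, upper 27) but receives 29 — outside the quota interval.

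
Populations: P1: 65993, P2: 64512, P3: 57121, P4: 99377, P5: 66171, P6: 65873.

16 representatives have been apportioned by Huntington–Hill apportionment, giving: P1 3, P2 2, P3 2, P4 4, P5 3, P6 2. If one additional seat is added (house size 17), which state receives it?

Priority for the next seat is population ÷ (√(s·(s+1))).
Priorities: P1 19050.538, P2 26336.914, P3 23319.551, P4 22221.373, P5 19101.922, P6 26892.540.
Highest priority: P6.

P6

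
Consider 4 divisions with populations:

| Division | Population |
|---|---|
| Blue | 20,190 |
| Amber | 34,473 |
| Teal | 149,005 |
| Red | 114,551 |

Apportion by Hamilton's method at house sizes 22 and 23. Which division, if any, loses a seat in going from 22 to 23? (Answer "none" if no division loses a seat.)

Blue

At 22 seats: Blue 2, Amber 2, Teal 10, Red 8.
At 23 seats: Blue 1, Amber 3, Teal 11, Red 8.
Blue drops from 2 to 1.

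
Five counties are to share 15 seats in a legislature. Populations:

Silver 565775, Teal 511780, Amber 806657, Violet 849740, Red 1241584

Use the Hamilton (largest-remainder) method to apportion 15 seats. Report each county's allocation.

Silver=2; Teal=2; Amber=3; Violet=3; Red=5

Standard divisor: 3975536 ÷ 15 ≈ 265035.733.
Standard quotas: Silver 2.1347, Teal 1.9310, Amber 3.0436, Violet 3.2061, Red 4.6846.
Lower quotas: Silver 2, Teal 1, Amber 3, Violet 3, Red 4 (sum 13, leaving 2 seats).
Remainders in descending order: Teal 0.9310, Red 0.6846, Violet 0.2061, Silver 0.1347, Amber 0.0436.
Largest remainders: Teal, Red receive the extra seats.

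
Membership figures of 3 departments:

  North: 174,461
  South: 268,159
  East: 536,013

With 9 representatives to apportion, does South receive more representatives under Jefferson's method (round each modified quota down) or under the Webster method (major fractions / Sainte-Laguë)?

Jefferson: North 1, South 3, East 5.
Webster: North 2, South 2, East 5.
South gets 3 under Jefferson and 2 under Webster.

Jefferson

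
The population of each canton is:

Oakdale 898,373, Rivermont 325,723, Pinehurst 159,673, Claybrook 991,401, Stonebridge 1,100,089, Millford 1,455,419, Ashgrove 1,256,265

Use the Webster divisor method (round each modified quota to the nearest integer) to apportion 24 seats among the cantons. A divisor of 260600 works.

With modified divisor 260600: modified quotas Oakdale 3.447, Rivermont 1.250, Pinehurst 0.613, Claybrook 3.804, Stonebridge 4.221, Millford 5.585, Ashgrove 4.821.
Rounding to the nearest integer: Oakdale 3, Rivermont 1, Pinehurst 1, Claybrook 4, Stonebridge 4, Millford 6, Ashgrove 5 (total 24).

Oakdale=3, Rivermont=1, Pinehurst=1, Claybrook=4, Stonebridge=4, Millford=6, Ashgrove=5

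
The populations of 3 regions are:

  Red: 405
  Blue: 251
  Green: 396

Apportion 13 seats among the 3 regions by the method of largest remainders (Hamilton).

Standard divisor: 1052 ÷ 13 ≈ 80.923.
Standard quotas: Red 5.005, Blue 3.102, Green 4.894.
Lower quotas: Red 5, Blue 3, Green 4 (sum 12, leaving 1 seat).
Remainders in descending order: Green 0.894, Blue 0.102, Red 0.005.
The surplus seat goes to Green.

Red 5, Blue 3, Green 5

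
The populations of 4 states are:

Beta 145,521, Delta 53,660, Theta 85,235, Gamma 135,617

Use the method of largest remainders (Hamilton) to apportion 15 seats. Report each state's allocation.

The standard divisor is 420033/15 ≈ 28002.2.
Standard quotas: Beta 5.1968, Delta 1.9163, Theta 3.0439, Gamma 4.8431.
Lower quotas: Beta 5, Delta 1, Theta 3, Gamma 4 (sum 13, leaving 2 seats).
Remainders in descending order: Delta 0.9163, Gamma 0.8431, Beta 0.1968, Theta 0.0439.
Largest remainders: Delta, Gamma receive the extra seats.

Beta 5, Delta 2, Theta 3, Gamma 5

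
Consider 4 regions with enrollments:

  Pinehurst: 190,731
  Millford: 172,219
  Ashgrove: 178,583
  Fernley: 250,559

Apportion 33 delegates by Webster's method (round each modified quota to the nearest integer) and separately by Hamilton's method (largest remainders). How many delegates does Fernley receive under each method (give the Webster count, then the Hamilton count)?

Webster: Pinehurst 8, Millford 7, Ashgrove 7, Fernley 11.
Hamilton: Pinehurst 8, Millford 7, Ashgrove 8, Fernley 10.
Fernley gets 11 under Webster and 10 under Hamilton.

11 and 10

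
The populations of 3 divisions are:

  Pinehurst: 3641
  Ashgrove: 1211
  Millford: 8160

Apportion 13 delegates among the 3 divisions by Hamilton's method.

Pinehurst: 4, Ashgrove: 1, Millford: 8

Total 13012; standard divisor 13012/13 ≈ 1000.923.
Standard quotas: Pinehurst 3.6376, Ashgrove 1.2099, Millford 8.1525.
Lower quotas: Pinehurst 3, Ashgrove 1, Millford 8 (sum 12, leaving 1 seat).
Remainders in descending order: Pinehurst 0.6376, Ashgrove 0.2099, Millford 0.1525.
The surplus seat goes to Pinehurst.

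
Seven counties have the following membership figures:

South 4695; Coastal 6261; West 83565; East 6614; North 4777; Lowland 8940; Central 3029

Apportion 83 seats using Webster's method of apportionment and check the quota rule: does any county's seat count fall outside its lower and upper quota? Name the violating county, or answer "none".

West

Standard quotas: South 3.306, Coastal 4.408, West 58.838, East 4.657, North 3.363, Lowland 6.295, Central 2.133.
Webster allocation: South 3, Coastal 4, West 60, East 5, North 3, Lowland 6, Central 2.
West has quota 58.838 (lower 58, upper 59) but receives 60 — outside the quota interval.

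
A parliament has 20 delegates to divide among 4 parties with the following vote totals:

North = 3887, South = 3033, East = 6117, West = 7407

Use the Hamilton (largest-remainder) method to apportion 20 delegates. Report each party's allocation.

The standard divisor is 20444/20 ≈ 1022.2.
Standard quotas: North 3.8026, South 2.9671, East 5.9842, West 7.2461.
Lower quotas: North 3, South 2, East 5, West 7 (sum 17, leaving 3 seats).
Remainders in descending order: East 0.9842, South 0.9671, North 0.8026, West 0.2461.
Largest remainders: East, South, North receive the extra seats.

North=4, South=3, East=6, West=7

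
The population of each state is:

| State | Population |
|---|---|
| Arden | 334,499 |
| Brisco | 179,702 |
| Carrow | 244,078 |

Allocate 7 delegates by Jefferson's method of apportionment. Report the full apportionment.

Standard divisor 758279/7 ≈ 108325.571; standard quotas: Arden 3.088, Brisco 1.659, Carrow 2.253.
Rounding down gives 3, 1, 2 = 6 seats, so the divisor must be adjusted.
With modified divisor 86700: modified quotas Arden 3.858, Brisco 2.073, Carrow 2.815.
Rounding down: Arden 3, Brisco 2, Carrow 2 (total 7).

Arden=3, Brisco=2, Carrow=2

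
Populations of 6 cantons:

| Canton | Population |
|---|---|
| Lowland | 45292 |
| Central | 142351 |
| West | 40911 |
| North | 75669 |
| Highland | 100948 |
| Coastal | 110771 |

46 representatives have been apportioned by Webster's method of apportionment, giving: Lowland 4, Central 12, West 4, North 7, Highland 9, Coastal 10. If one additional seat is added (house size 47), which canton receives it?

Central

Priority for the next seat is population ÷ (current seats + 0.5).
Priorities: Lowland 10064.889, Central 11388.080, West 9091.333, North 10089.200, Highland 10626.105, Coastal 10549.619.
Highest priority: Central.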